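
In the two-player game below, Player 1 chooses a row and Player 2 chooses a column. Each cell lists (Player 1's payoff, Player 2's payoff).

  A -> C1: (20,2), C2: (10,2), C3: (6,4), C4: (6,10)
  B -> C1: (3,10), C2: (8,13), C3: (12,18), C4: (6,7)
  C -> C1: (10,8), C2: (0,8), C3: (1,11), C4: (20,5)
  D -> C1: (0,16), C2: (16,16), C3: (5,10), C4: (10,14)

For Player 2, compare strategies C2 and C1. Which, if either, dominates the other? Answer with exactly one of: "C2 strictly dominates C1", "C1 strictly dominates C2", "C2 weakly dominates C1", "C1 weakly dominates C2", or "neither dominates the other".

Compare C2 to C1 across each choice by Player 1: A: 2=2, B: 13>10, C: 8=8, D: 16=16.
C2 is at least as good everywhere and strictly better somewhere (tied only at A, C, D), so C2 weakly but not strictly dominates C1.

C2 weakly dominates C1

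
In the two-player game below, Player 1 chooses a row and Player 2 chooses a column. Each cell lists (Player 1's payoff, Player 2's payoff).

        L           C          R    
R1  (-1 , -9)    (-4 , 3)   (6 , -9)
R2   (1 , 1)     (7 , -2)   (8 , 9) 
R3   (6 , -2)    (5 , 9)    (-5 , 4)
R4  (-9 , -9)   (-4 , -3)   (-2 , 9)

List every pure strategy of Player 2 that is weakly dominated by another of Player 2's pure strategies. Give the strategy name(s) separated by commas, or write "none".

R weakly dominates L — R1: -9=-9, R2: 9>1, R3: 4>-2, R4: 9>-9.
C is not dominated — it holds its own against L at R1 (3>-9); R at R1 (3>-9).
R is not dominated — it holds its own against L at R2 (9>1); C at R2 (9>-2).

L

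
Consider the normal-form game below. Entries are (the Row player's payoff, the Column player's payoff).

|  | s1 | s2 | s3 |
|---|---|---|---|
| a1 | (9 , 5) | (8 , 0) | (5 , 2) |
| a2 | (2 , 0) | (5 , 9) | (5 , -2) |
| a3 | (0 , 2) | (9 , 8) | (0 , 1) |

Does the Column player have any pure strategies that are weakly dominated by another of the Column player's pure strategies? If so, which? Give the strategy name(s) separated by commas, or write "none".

s1: no other strategy beats it everywhere (s2 at a1 (5>0); s3 at a1 (5>2)).
Nothing dominates s2: s1 at a2 (9>0); s3 at a2 (9>-2).
s3: dominated, since s1 does at least as well everywhere (a1: 5>2, a2: 0>-2, a3: 2>1).

s3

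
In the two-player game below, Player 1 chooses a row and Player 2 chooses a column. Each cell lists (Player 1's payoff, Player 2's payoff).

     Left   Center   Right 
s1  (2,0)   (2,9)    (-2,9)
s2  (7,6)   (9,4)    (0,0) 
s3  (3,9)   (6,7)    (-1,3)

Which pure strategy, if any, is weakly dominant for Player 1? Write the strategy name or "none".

s2 vs s1: Left: 7>2, Center: 9>2, Right: 0>-2.
s2 vs s3: Left: 7>3, Center: 9>6, Right: 0>-1.
s2 is at least as good as every other strategy against every opponent action, so it is weakly dominant.

s2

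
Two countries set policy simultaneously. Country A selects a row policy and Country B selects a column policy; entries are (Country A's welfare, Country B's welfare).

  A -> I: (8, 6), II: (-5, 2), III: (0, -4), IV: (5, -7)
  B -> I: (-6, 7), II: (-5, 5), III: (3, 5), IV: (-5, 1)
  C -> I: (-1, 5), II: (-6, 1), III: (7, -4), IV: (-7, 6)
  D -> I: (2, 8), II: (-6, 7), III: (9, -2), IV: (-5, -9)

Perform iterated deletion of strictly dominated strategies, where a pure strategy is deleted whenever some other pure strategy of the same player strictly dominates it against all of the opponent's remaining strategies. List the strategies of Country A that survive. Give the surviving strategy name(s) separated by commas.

A

For Country B, I strictly dominates II on the remaining rows (A: 6>2, B: 7>5, C: 5>1, D: 8>7); eliminate II.
For Country A, D strictly dominates C on the remaining columns (I: 2>-1, III: 9>7, IV: -5>-7); eliminate C.
Country B's strategy III is strictly dominated by I (A: 6>-4, B: 7>5, D: 8>-2) and is removed.
Country A's strategy B is strictly dominated by A (I: 8>-6, IV: 5>-5) and is removed.
Country A's strategy D is strictly dominated by A (I: 8>2, IV: 5>-5) and is removed.
Column IV is eliminated: I beats it against every remaining row (A: 6>-7).
Among the remaining strategies, none is strictly dominated by another pure strategy of the same player, so the elimination stops.
Surviving strategies — Country A: {A}; Country B: {I}.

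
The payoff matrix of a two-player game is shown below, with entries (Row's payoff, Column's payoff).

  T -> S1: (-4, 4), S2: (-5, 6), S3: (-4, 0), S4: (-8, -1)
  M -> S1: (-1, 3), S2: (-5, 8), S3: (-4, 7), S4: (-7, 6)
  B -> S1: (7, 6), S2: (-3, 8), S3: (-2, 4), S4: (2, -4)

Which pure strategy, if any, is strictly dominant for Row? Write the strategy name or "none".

B

B vs T: S1: 7>-4, S2: -3>-5, S3: -2>-4, S4: 2>-8.
B vs M: S1: 7>-1, S2: -3>-5, S3: -2>-4, S4: 2>-7.
B strictly beats every other strategy against every opponent action, so it is strictly dominant.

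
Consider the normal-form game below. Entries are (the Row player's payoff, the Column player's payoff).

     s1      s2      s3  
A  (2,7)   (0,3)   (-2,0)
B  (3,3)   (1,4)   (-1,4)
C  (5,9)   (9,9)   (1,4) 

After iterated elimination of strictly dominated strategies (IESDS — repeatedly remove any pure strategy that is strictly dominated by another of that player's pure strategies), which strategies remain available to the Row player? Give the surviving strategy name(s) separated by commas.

The Row player's strategy A is strictly dominated by B (s1: 3>2, s2: 1>0, s3: -1>-2) and is removed.
The Row player's strategy B is strictly dominated by C (s1: 5>3, s2: 9>1, s3: 1>-1) and is removed.
For the Column player, s1 strictly dominates s3 on the remaining rows (C: 9>4); eliminate s3.
Among the remaining strategies, none is strictly dominated by another pure strategy of the same player, so the elimination stops.
Surviving strategies — the Row player: {C}; the Column player: {s1, s2}.

C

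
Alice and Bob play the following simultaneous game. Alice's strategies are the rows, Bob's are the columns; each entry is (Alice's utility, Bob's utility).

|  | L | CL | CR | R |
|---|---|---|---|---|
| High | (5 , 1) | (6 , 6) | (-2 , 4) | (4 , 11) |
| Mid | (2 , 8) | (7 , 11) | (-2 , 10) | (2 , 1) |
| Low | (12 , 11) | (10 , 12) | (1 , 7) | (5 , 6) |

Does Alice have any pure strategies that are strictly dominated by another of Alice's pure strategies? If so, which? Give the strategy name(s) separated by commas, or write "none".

High, Mid

High is strictly dominated by Low (L: 12>5, CL: 10>6, CR: 1>-2, R: 5>4).
Low strictly dominates Mid — L: 12>2, CL: 10>7, CR: 1>-2, R: 5>2.
Nothing dominates Low: High at L (12>5); Mid at L (12>2).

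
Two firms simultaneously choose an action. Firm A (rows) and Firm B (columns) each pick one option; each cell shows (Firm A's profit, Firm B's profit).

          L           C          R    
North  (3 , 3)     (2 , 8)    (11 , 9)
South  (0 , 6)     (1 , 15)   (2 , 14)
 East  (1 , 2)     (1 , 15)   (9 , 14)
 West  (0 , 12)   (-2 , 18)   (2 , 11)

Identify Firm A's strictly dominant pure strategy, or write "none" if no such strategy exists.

North

North vs South: L: 3>0, C: 2>1, R: 11>2.
North vs East: L: 3>1, C: 2>1, R: 11>9.
North vs West: L: 3>0, C: 2>-2, R: 11>2.
North strictly beats every other strategy against every opponent action, so it is strictly dominant.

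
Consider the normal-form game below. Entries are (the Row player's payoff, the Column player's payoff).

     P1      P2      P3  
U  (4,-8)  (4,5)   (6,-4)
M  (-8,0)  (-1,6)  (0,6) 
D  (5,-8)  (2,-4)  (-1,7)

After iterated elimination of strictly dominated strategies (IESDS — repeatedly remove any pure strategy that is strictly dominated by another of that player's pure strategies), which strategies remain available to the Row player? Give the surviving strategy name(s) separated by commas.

U

For the Row player, U strictly dominates M on the remaining columns (P1: 4>-8, P2: 4>-1, P3: 6>0); eliminate M.
For the Column player, P2 strictly dominates P1 on the remaining rows (U: 5>-8, D: -4>-8); eliminate P1.
Row D is eliminated: U beats it against every remaining column (P2: 4>2, P3: 6>-1).
For the Column player, P2 strictly dominates P3 on the remaining rows (U: 5>-4); eliminate P3.
Among the remaining strategies, none is strictly dominated by another pure strategy of the same player, so the elimination stops.
Surviving strategies — the Row player: {U}; the Column player: {P2}.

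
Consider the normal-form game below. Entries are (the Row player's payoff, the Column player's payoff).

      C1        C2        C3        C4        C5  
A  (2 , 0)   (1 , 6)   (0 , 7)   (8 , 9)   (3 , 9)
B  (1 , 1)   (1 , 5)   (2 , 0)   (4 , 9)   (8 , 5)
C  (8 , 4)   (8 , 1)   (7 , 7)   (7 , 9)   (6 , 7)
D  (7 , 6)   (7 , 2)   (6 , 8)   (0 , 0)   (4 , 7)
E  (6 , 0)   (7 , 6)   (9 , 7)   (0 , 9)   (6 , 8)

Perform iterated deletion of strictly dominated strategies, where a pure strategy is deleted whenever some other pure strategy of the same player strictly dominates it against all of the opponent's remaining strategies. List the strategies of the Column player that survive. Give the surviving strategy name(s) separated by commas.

Row D is eliminated: C beats it against every remaining column (C1: 8>7, C2: 8>7, C3: 7>6, C4: 7>0, C5: 6>4).
The Column player's strategy C1 is strictly dominated by C4 (A: 9>0, B: 9>1, C: 9>4, E: 9>0) and is removed.
The Column player's strategy C2 is strictly dominated by C4 (A: 9>6, B: 9>5, C: 9>1, E: 9>6) and is removed.
Column C3 is eliminated: C4 beats it against every remaining row (A: 9>7, B: 9>0, C: 9>7, E: 9>7).
The Row player's strategy E is strictly dominated by B (C4: 4>0, C5: 8>6) and is removed.
Among the remaining strategies, none is strictly dominated by another pure strategy of the same player, so the elimination stops.
Surviving strategies — the Row player: {A, B, C}; the Column player: {C4, C5}.

C4, C5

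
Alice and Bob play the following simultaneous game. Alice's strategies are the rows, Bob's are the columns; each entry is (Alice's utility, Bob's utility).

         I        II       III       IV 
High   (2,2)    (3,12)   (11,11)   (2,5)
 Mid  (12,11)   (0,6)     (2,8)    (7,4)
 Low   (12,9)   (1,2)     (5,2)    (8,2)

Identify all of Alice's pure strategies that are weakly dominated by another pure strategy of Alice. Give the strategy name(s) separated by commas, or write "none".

Mid

High: no other strategy beats it everywhere (Mid at II (3>0); Low at II (3>1)).
Low weakly dominates Mid — I: 12=12, II: 1>0, III: 5>2, IV: 8>7.
Low is not dominated — it holds its own against High at I (12>2); Mid at II (1>0).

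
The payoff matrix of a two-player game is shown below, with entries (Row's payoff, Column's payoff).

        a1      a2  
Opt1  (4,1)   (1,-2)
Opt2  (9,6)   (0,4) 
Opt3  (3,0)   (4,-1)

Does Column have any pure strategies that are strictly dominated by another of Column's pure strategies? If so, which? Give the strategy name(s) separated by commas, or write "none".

a1 is not dominated — it holds its own against a2 at Opt1 (1>-2).
a2: dominated, since a1 does at least as well everywhere (Opt1: 1>-2, Opt2: 6>4, Opt3: 0>-1).

a2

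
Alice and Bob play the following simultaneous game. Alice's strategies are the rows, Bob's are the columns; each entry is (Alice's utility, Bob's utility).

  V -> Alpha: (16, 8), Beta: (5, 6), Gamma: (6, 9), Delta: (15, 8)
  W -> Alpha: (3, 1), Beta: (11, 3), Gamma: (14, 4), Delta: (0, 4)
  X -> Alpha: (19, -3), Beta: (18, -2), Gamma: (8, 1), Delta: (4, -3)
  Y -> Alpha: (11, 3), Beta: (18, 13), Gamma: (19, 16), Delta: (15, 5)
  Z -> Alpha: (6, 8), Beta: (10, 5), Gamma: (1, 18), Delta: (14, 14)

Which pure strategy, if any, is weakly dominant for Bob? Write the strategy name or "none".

Gamma vs Alpha: V: 9>8, W: 4>1, X: 1>-3, Y: 16>3, Z: 18>8.
Gamma vs Beta: V: 9>6, W: 4>3, X: 1>-2, Y: 16>13, Z: 18>5.
Gamma vs Delta: V: 9>8, W: 4=4, X: 1>-3, Y: 16>5, Z: 18>14.
Gamma is at least as good as every other strategy against every opponent action, so it is weakly dominant.

Gamma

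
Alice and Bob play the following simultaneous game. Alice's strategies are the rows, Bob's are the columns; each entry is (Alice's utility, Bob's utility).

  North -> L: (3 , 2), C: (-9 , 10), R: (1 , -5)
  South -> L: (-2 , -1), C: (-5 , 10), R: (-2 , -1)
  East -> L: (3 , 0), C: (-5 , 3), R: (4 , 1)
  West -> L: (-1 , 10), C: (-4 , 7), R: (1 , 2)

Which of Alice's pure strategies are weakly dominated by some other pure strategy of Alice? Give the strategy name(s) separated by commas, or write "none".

East weakly dominates North — L: 3=3, C: -5>-9, R: 4>1.
South is weakly dominated by East (L: 3>-2, C: -5=-5, R: 4>-2).
Nothing dominates East: North at C (-5>-9); South at L (3>-2); West at L (3>-1).
Nothing dominates West: North at C (-4>-9); South at L (-1>-2); East at C (-4>-5).

North, South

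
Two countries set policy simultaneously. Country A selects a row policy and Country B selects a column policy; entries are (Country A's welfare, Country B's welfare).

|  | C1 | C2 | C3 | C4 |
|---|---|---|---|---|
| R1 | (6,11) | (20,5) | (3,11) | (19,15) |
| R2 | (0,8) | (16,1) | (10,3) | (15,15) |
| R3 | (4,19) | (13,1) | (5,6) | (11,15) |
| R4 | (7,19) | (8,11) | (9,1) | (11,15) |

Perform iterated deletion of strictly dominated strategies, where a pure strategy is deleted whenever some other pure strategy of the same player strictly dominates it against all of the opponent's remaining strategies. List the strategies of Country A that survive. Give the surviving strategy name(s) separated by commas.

Column C2 is eliminated: C1 beats it against every remaining row (R1: 11>5, R2: 8>1, R3: 19>1, R4: 19>11).
Country B's strategy C3 is strictly dominated by C4 (R1: 15>11, R2: 15>3, R3: 15>6, R4: 15>1) and is removed.
Row R2 is eliminated: R1 beats it against every remaining column (C1: 6>0, C4: 19>15).
Row R3 is eliminated: R1 beats it against every remaining column (C1: 6>4, C4: 19>11).
Among the remaining strategies, none is strictly dominated by another pure strategy of the same player, so the elimination stops.
Surviving strategies — Country A: {R1, R4}; Country B: {C1, C4}.

R1, R4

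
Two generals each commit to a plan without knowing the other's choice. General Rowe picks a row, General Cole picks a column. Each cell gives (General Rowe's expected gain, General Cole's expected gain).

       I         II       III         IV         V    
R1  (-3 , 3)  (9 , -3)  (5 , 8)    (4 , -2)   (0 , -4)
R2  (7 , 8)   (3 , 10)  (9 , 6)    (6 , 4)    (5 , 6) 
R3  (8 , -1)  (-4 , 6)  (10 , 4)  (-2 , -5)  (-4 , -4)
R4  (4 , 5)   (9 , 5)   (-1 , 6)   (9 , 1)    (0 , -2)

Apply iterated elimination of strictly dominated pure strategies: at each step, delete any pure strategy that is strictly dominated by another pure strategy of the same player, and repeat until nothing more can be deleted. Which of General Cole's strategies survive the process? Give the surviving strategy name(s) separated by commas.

I, II, III

For General Cole, I strictly dominates IV on the remaining rows (R1: 3>-2, R2: 8>4, R3: -1>-5, R4: 5>1); eliminate IV.
For General Cole, I strictly dominates V on the remaining rows (R1: 3>-4, R2: 8>6, R3: -1>-4, R4: 5>-2); eliminate V.
Among the remaining strategies, none is strictly dominated by another pure strategy of the same player, so the elimination stops.
Surviving strategies — General Rowe: {R1, R2, R3, R4}; General Cole: {I, II, III}.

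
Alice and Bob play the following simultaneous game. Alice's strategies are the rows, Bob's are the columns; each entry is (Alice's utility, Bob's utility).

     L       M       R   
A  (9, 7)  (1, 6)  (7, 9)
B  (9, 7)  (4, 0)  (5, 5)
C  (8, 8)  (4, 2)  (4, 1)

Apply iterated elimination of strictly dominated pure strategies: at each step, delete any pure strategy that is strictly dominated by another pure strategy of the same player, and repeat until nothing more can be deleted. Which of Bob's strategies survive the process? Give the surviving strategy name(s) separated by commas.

For Bob, L strictly dominates M on the remaining rows (A: 7>6, B: 7>0, C: 8>2); eliminate M.
For Alice, A strictly dominates C on the remaining columns (L: 9>8, R: 7>4); eliminate C.
Among the remaining strategies, none is strictly dominated by another pure strategy of the same player, so the elimination stops.
Surviving strategies — Alice: {A, B}; Bob: {L, R}.

L, R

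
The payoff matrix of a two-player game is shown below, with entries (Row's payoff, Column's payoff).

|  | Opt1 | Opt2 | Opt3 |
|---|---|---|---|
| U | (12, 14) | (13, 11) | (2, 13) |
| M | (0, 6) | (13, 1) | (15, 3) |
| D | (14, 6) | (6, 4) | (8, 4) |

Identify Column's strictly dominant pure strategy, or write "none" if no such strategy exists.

Opt1

Opt1 vs Opt2: U: 14>11, M: 6>1, D: 6>4.
Opt1 vs Opt3: U: 14>13, M: 6>3, D: 6>4.
Opt1 strictly beats every other strategy against every opponent action, so it is strictly dominant.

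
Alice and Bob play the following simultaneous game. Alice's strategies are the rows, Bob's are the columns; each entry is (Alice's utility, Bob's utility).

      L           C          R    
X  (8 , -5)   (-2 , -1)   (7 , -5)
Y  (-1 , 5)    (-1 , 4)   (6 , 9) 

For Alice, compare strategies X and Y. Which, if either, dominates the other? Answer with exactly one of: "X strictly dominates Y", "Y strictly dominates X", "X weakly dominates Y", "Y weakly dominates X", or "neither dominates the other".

neither dominates the other

Compare X to Y across each choice by Bob: L: 8>-1, C: -2<-1, R: 7>6.
X does better at L, R but worse at C; neither strategy dominates the other.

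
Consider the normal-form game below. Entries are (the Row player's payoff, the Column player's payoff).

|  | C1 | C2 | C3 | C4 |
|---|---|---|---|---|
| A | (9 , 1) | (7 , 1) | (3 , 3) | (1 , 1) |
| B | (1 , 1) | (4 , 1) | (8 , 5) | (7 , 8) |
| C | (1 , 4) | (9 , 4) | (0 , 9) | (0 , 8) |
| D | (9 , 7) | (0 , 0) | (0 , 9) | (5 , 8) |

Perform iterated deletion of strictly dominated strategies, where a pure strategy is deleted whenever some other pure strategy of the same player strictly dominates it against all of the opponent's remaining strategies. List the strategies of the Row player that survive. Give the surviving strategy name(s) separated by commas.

B

For the Column player, C3 strictly dominates C1 on the remaining rows (A: 3>1, B: 5>1, C: 9>4, D: 9>7); eliminate C1.
Row D is eliminated: B beats it against every remaining column (C2: 4>0, C3: 8>0, C4: 7>5).
For the Column player, C3 strictly dominates C2 on the remaining rows (A: 3>1, B: 5>1, C: 9>4); eliminate C2.
For the Row player, B strictly dominates A on the remaining columns (C3: 8>3, C4: 7>1); eliminate A.
The Row player's strategy C is strictly dominated by B (C3: 8>0, C4: 7>0) and is removed.
Column C3 is eliminated: C4 beats it against every remaining row (B: 8>5).
Among the remaining strategies, none is strictly dominated by another pure strategy of the same player, so the elimination stops.
Surviving strategies — the Row player: {B}; the Column player: {C4}.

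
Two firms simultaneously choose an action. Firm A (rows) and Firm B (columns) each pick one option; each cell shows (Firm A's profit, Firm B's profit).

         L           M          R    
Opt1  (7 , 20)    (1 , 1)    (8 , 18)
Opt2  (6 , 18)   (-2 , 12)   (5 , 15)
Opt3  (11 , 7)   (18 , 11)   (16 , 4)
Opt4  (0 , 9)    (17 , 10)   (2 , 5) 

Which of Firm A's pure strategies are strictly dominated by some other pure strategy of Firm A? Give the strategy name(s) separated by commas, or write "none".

Opt3 strictly dominates Opt1 — L: 11>7, M: 18>1, R: 16>8.
Opt1 strictly dominates Opt2 — L: 7>6, M: 1>-2, R: 8>5.
Opt3 is not dominated — it holds its own against Opt1 at L (11>7); Opt2 at L (11>6); Opt4 at L (11>0).
Opt4 is strictly dominated by Opt3 (L: 11>0, M: 18>17, R: 16>2).

Opt1, Opt2, Opt4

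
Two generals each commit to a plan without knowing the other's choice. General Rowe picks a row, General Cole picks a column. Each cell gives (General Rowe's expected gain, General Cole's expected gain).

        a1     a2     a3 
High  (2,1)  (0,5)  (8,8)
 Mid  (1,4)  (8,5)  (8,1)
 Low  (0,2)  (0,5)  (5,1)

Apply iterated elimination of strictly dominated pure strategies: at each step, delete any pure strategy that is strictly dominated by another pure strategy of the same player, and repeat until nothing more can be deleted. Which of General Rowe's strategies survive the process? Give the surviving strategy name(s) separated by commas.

High, Mid

General Rowe's strategy Low is strictly dominated by Mid (a1: 1>0, a2: 8>0, a3: 8>5) and is removed.
General Cole's strategy a1 is strictly dominated by a2 (High: 5>1, Mid: 5>4) and is removed.
Among the remaining strategies, none is strictly dominated by another pure strategy of the same player, so the elimination stops.
Surviving strategies — General Rowe: {High, Mid}; General Cole: {a2, a3}.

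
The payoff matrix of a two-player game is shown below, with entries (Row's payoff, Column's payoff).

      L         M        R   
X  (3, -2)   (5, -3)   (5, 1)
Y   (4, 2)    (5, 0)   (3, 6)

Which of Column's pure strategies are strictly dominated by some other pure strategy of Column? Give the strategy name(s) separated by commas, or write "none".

L is strictly dominated by R (X: 1>-2, Y: 6>2).
M is strictly dominated by L (X: -2>-3, Y: 2>0).
Nothing dominates R: L at X (1>-2); M at X (1>-3).

L, M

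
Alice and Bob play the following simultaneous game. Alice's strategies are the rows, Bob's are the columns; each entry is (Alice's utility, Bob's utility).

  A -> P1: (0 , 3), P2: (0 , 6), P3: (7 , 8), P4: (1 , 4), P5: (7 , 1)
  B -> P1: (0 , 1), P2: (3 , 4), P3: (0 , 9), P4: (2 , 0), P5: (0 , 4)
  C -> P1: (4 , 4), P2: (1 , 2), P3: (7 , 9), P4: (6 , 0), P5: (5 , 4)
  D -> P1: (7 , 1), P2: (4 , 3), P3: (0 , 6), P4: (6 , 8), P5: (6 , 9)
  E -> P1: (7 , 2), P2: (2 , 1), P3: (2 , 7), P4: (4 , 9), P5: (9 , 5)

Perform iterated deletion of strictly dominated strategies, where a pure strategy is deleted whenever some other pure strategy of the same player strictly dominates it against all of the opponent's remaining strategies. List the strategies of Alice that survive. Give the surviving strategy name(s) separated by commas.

For Bob, P3 strictly dominates P1 on the remaining rows (A: 8>3, B: 9>1, C: 9>4, D: 6>1, E: 7>2); eliminate P1.
Bob's strategy P2 is strictly dominated by P3 (A: 8>6, B: 9>4, C: 9>2, D: 6>3, E: 7>1) and is removed.
Alice's strategy B is strictly dominated by C (P3: 7>0, P4: 6>2, P5: 5>0) and is removed.
Among the remaining strategies, none is strictly dominated by another pure strategy of the same player, so the elimination stops.
Surviving strategies — Alice: {A, C, D, E}; Bob: {P3, P4, P5}.

A, C, D, E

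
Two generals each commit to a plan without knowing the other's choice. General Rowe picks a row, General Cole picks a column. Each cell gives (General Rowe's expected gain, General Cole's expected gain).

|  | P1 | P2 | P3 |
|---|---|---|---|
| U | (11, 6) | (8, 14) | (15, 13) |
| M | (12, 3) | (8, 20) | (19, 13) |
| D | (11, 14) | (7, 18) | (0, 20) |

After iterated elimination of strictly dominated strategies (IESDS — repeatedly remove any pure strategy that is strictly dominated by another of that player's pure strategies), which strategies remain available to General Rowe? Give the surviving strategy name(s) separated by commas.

U, M

General Rowe's strategy D is strictly dominated by M (P1: 12>11, P2: 8>7, P3: 19>0) and is removed.
Column P1 is eliminated: P2 beats it against every remaining row (U: 14>6, M: 20>3).
For General Cole, P2 strictly dominates P3 on the remaining rows (U: 14>13, M: 20>13); eliminate P3.
Among the remaining strategies, none is strictly dominated by another pure strategy of the same player, so the elimination stops.
Surviving strategies — General Rowe: {U, M}; General Cole: {P2}.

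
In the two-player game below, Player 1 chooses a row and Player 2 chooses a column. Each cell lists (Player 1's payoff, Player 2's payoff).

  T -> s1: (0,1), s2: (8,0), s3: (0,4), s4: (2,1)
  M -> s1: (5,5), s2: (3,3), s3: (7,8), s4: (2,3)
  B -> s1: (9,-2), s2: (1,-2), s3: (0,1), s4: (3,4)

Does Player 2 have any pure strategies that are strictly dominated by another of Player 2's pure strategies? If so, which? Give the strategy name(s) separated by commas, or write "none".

s1, s2

s1 is strictly dominated by s3 (T: 4>1, M: 8>5, B: 1>-2).
s2: dominated, since s3 does at least as well everywhere (T: 4>0, M: 8>3, B: 1>-2).
s3 is not dominated — it holds its own against s1 at T (4>1); s2 at T (4>0); s4 at T (4>1).
Nothing dominates s4: s1 at T (1=1); s2 at T (1>0); s3 at B (4>1).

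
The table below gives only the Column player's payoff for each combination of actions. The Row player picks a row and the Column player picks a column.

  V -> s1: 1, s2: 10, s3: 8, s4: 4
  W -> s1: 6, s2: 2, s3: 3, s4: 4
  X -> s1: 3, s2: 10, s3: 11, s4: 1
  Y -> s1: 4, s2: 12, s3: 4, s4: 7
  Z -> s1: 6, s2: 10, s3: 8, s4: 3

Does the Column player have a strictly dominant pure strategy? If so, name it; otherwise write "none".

none

s1 fails to dominate s2 at V (1<10).
s2 fails to dominate s1 at W (2<6).
s3 fails to dominate s1 at W (3<6).
s4 fails to dominate s1 at W (4<6).
No single strategy dominates all the others.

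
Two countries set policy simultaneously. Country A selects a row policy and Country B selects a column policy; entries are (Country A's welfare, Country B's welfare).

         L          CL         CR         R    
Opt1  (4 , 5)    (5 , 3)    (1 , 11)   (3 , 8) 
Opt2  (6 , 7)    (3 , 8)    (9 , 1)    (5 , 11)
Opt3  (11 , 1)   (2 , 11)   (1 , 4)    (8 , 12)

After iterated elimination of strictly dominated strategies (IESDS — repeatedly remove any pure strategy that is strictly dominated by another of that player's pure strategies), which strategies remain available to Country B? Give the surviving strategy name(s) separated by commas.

Column L is eliminated: R beats it against every remaining row (Opt1: 8>5, Opt2: 11>7, Opt3: 12>1).
Column CL is eliminated: R beats it against every remaining row (Opt1: 8>3, Opt2: 11>8, Opt3: 12>11).
Country A's strategy Opt1 is strictly dominated by Opt2 (CR: 9>1, R: 5>3) and is removed.
Column CR is eliminated: R beats it against every remaining row (Opt2: 11>1, Opt3: 12>4).
Row Opt2 is eliminated: Opt3 beats it against every remaining column (R: 8>5).
Among the remaining strategies, none is strictly dominated by another pure strategy of the same player, so the elimination stops.
Surviving strategies — Country A: {Opt3}; Country B: {R}.

R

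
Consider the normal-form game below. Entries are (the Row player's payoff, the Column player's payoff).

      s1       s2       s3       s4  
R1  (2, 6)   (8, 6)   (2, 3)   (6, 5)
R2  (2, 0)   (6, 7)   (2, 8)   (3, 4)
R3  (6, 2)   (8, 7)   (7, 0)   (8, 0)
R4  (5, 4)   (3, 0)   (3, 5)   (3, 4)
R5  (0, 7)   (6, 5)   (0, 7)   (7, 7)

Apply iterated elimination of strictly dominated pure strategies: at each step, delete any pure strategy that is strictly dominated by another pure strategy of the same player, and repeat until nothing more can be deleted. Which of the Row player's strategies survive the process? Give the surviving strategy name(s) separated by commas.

R1, R3

The Row player's strategy R2 is strictly dominated by R3 (s1: 6>2, s2: 8>6, s3: 7>2, s4: 8>3) and is removed.
Row R4 is eliminated: R3 beats it against every remaining column (s1: 6>5, s2: 8>3, s3: 7>3, s4: 8>3).
For the Row player, R3 strictly dominates R5 on the remaining columns (s1: 6>0, s2: 8>6, s3: 7>0, s4: 8>7); eliminate R5.
Column s3 is eliminated: s1 beats it against every remaining row (R1: 6>3, R3: 2>0).
Column s4 is eliminated: s1 beats it against every remaining row (R1: 6>5, R3: 2>0).
Among the remaining strategies, none is strictly dominated by another pure strategy of the same player, so the elimination stops.
Surviving strategies — the Row player: {R1, R3}; the Column player: {s1, s2}.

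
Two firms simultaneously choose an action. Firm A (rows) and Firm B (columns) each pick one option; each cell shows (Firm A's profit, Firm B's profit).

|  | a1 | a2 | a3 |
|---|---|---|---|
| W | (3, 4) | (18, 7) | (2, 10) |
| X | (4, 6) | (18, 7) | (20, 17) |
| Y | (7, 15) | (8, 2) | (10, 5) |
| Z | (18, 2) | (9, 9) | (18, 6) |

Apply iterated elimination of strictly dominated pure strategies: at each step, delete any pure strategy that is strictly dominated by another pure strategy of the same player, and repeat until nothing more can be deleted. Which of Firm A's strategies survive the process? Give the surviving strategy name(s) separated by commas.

For Firm A, Z strictly dominates Y on the remaining columns (a1: 18>7, a2: 9>8, a3: 18>10); eliminate Y.
Column a1 is eliminated: a2 beats it against every remaining row (W: 7>4, X: 7>6, Z: 9>2).
For Firm A, X strictly dominates Z on the remaining columns (a2: 18>9, a3: 20>18); eliminate Z.
Firm B's strategy a2 is strictly dominated by a3 (W: 10>7, X: 17>7) and is removed.
Row W is eliminated: X beats it against every remaining column (a3: 20>2).
Among the remaining strategies, none is strictly dominated by another pure strategy of the same player, so the elimination stops.
Surviving strategies — Firm A: {X}; Firm B: {a3}.

X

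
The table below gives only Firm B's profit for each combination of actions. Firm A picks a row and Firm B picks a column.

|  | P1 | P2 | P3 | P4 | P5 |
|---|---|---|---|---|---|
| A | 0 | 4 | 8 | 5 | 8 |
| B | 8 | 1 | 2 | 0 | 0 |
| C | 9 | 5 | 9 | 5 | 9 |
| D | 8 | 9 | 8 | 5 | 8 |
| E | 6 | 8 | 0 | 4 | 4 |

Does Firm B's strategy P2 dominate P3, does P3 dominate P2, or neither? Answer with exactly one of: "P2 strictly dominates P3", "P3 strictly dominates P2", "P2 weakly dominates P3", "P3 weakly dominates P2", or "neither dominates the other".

neither dominates the other

Compare P2 to P3 across each choice by Firm A: A: 4<8, B: 1<2, C: 5<9, D: 9>8, E: 8>0.
P2 does better at D, E but worse at A, B, C; neither strategy dominates the other.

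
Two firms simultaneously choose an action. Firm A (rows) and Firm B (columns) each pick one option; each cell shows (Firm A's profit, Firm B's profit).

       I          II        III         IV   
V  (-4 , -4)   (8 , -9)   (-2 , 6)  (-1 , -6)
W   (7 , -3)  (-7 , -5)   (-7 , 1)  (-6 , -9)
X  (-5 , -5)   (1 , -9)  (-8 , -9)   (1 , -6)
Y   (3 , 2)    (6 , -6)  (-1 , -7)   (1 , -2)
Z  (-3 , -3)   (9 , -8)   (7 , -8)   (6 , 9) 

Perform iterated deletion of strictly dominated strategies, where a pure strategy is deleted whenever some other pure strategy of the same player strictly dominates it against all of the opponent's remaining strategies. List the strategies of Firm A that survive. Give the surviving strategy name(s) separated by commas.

Row V is eliminated: Z beats it against every remaining column (I: -3>-4, II: 9>8, III: 7>-2, IV: 6>-1).
Firm A's strategy X is strictly dominated by Z (I: -3>-5, II: 9>1, III: 7>-8, IV: 6>1) and is removed.
Firm B's strategy II is strictly dominated by I (W: -3>-5, Y: 2>-6, Z: -3>-8) and is removed.
Among the remaining strategies, none is strictly dominated by another pure strategy of the same player, so the elimination stops.
Surviving strategies — Firm A: {W, Y, Z}; Firm B: {I, III, IV}.

W, Y, Z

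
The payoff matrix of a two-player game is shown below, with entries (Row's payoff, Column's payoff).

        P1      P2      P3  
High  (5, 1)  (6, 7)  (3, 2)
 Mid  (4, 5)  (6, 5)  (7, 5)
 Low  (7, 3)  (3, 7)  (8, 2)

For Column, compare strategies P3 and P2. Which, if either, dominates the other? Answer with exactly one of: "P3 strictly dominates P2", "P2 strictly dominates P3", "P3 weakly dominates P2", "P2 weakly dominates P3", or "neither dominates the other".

P2 weakly dominates P3

P3's payoffs vs P2's, by Row's action — High: 2<7, Mid: 5=5, Low: 2<7.
P2 is at least as good everywhere and strictly better somewhere (tied at Mid), so P2 weakly dominates P3.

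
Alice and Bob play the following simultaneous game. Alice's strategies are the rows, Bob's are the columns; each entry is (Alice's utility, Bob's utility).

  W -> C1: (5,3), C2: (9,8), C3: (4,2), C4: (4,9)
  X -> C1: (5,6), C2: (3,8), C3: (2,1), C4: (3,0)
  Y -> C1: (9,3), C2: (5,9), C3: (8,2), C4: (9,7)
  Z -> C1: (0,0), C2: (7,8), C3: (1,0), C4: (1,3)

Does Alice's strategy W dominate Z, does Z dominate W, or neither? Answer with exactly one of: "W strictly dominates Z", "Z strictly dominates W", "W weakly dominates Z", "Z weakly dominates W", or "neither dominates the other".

W's payoffs vs Z's, by Bob's action — C1: 5>0, C2: 9>7, C3: 4>1, C4: 4>1.
W gives a strictly higher payoff against each opponent action, so W strictly dominates Z.

W strictly dominates Z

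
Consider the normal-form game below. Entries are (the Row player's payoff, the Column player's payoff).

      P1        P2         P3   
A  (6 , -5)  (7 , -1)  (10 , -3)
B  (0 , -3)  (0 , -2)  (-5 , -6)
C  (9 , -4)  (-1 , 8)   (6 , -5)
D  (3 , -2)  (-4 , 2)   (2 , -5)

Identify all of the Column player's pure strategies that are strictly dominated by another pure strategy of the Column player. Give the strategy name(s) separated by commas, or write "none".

P2 strictly dominates P1 — A: -1>-5, B: -2>-3, C: 8>-4, D: 2>-2.
Nothing dominates P2: P1 at A (-1>-5); P3 at A (-1>-3).
P3: dominated, since P2 does at least as well everywhere (A: -1>-3, B: -2>-6, C: 8>-5, D: 2>-5).

P1, P3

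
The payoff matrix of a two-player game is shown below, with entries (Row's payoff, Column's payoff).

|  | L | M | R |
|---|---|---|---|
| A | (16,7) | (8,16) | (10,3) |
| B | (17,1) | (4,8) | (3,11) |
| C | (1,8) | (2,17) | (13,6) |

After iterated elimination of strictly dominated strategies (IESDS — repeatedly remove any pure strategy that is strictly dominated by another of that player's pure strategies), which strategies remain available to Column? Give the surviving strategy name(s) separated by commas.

M

For Column, M strictly dominates L on the remaining rows (A: 16>7, B: 8>1, C: 17>8); eliminate L.
Row's strategy B is strictly dominated by A (M: 8>4, R: 10>3) and is removed.
For Column, M strictly dominates R on the remaining rows (A: 16>3, C: 17>6); eliminate R.
Row's strategy C is strictly dominated by A (M: 8>2) and is removed.
Among the remaining strategies, none is strictly dominated by another pure strategy of the same player, so the elimination stops.
Surviving strategies — Row: {A}; Column: {M}.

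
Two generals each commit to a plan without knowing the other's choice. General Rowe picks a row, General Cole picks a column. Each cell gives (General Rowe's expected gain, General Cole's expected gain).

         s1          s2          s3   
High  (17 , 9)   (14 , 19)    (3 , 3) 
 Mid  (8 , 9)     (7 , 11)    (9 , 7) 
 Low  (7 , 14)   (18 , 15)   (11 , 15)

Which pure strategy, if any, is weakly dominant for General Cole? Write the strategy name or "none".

s2 vs s1: High: 19>9, Mid: 11>9, Low: 15>14.
s2 vs s3: High: 19>3, Mid: 11>7, Low: 15=15.
s2 is at least as good as every other strategy against every opponent action, so it is weakly dominant.

s2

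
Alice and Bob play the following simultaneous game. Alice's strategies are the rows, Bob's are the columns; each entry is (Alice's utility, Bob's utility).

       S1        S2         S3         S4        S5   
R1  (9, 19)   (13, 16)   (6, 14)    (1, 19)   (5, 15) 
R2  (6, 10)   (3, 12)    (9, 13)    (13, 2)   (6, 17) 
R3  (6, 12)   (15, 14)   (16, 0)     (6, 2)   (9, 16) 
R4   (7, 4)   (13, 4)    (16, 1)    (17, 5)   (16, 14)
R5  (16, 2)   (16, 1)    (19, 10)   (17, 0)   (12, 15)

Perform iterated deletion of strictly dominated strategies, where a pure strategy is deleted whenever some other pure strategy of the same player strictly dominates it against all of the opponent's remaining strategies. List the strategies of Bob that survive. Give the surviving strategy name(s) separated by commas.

S5

For Alice, R5 strictly dominates R1 on the remaining columns (S1: 16>9, S2: 16>13, S3: 19>6, S4: 17>1, S5: 12>5); eliminate R1.
Row R2 is eliminated: R4 beats it against every remaining column (S1: 7>6, S2: 13>3, S3: 16>9, S4: 17>13, S5: 16>6).
For Alice, R5 strictly dominates R3 on the remaining columns (S1: 16>6, S2: 16>15, S3: 19>16, S4: 17>6, S5: 12>9); eliminate R3.
Bob's strategy S1 is strictly dominated by S5 (R4: 14>4, R5: 15>2) and is removed.
Bob's strategy S2 is strictly dominated by S5 (R4: 14>4, R5: 15>1) and is removed.
Column S3 is eliminated: S5 beats it against every remaining row (R4: 14>1, R5: 15>10).
Column S4 is eliminated: S5 beats it against every remaining row (R4: 14>5, R5: 15>0).
Alice's strategy R5 is strictly dominated by R4 (S5: 16>12) and is removed.
Among the remaining strategies, none is strictly dominated by another pure strategy of the same player, so the elimination stops.
Surviving strategies — Alice: {R4}; Bob: {S5}.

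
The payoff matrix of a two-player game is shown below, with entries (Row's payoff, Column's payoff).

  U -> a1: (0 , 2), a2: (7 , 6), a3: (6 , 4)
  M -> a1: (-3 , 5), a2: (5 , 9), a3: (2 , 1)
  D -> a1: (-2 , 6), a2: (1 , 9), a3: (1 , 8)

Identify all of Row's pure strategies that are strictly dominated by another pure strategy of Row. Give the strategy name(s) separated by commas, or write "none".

M, D

U is not dominated — it holds its own against M at a1 (0>-3); D at a1 (0>-2).
M is strictly dominated by U (a1: 0>-3, a2: 7>5, a3: 6>2).
D: dominated, since U does at least as well everywhere (a1: 0>-2, a2: 7>1, a3: 6>1).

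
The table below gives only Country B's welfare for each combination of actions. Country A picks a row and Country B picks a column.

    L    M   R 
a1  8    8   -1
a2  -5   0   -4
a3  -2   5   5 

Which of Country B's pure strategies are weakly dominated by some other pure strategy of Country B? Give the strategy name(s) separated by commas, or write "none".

L, R

L: dominated, since M does at least as well everywhere (a1: 8=8, a2: 0>-5, a3: 5>-2).
Nothing dominates M: L at a2 (0>-5); R at a1 (8>-1).
M weakly dominates R — a1: 8>-1, a2: 0>-4, a3: 5=5.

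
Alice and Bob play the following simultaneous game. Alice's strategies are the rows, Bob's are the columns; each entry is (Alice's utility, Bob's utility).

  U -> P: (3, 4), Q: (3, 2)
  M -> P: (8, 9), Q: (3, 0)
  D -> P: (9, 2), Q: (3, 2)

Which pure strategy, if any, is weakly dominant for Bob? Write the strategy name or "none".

P

P vs Q: U: 4>2, M: 9>0, D: 2=2.
P is at least as good as every other strategy against every opponent action, so it is weakly dominant.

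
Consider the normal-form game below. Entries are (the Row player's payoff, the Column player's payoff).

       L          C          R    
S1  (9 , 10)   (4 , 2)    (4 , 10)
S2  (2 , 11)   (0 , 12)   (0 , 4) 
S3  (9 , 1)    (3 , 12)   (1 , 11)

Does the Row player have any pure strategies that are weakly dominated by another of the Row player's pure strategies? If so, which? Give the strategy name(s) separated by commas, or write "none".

S1 is not dominated — it holds its own against S2 at L (9>2); S3 at C (4>3).
S1 weakly dominates S2 — L: 9>2, C: 4>0, R: 4>0.
S1 weakly dominates S3 — L: 9=9, C: 4>3, R: 4>1.

S2, S3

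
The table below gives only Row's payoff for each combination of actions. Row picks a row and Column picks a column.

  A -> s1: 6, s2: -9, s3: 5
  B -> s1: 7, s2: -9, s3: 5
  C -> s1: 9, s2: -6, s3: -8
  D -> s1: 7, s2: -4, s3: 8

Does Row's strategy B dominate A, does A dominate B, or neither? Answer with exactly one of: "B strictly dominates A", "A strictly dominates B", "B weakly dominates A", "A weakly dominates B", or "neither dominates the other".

B weakly dominates A

B's payoffs vs A's, by Column's action — s1: 7>6, s2: -9=-9, s3: 5=5.
B is at least as good everywhere and strictly better somewhere (tied only at s2, s3), so B weakly but not strictly dominates A.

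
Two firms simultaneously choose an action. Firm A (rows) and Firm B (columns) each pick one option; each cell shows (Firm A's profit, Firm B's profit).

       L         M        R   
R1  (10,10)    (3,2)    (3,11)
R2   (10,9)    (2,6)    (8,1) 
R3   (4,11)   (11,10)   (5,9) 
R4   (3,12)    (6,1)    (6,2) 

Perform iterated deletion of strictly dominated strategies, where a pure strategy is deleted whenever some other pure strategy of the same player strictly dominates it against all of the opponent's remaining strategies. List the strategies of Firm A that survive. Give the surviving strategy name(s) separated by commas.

R1, R2

Firm B's strategy M is strictly dominated by L (R1: 10>2, R2: 9>6, R3: 11>10, R4: 12>1) and is removed.
Firm A's strategy R3 is strictly dominated by R2 (L: 10>4, R: 8>5) and is removed.
Row R4 is eliminated: R2 beats it against every remaining column (L: 10>3, R: 8>6).
Among the remaining strategies, none is strictly dominated by another pure strategy of the same player, so the elimination stops.
Surviving strategies — Firm A: {R1, R2}; Firm B: {L, R}.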